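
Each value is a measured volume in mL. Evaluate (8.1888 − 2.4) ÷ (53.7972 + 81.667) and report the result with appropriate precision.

0.043

8.1888 − 2.4 = 5.7888, limited to 1 d.p. → 2 s.f.; 53.7972 + 81.667 = 135.4642, limited to 3 d.p. → 6 s.f.
Carrying full precision, 5.7888 ÷ 135.4642 = 0.0427330615764…; keep min(2, 6) = 2 s.f.
Rounded to 2 significant figures: 0.043.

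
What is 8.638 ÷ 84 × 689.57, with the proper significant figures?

71

8.638 ÷ 84 × 689.57 = 70.9107816667…
Multiplication/division keeps the fewest significant figures: 8.638 → 4 s.f., 84 → 2 s.f., 689.57 → 5 s.f.; limit is 2.
Rounded to 2 significant figures: 71.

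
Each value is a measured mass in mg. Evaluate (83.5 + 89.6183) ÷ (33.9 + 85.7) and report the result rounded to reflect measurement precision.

83.5 + 89.6183 = 173.1183, limited to 1 d.p. → 4 s.f.; 33.9 + 85.7 = 119.6, limited to 1 d.p. → 4 s.f.
Carrying full precision, 173.1183 ÷ 119.6 = 1.44747742475…; keep min(4, 4) = 4 s.f.
Rounded to 4 significant figures: 1.447.

1.447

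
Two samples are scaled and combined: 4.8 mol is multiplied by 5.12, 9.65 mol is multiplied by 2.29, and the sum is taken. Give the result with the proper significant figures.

47 mol

4.8 × 5.12 = 24.576 → 25 mol (2 s.f., last digit at the 10^0 place).
9.65 × 2.29 = 22.0985 → 22.1 mol (3 s.f., last digit at the 10^-1 place).
Sum: 46.6745 mol; keep the coarser place, 10^0.
Result: 47 mol.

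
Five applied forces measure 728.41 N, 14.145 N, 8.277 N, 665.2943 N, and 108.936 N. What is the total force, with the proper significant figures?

1525.06 N

728.41 N + 14.145 N + 8.277 N + 665.2943 N + 108.936 N = 1525.0623 N.
Addition/subtraction keeps the fewest decimal places: 728.41 → 2 decimal places, 14.145 → 3 decimal places, 8.277 → 3 decimal places, 665.2943 → 4 decimal places, 108.936 → 3 decimal places; limit is 2.
Rounded to 2 decimal places: 1525.06 N.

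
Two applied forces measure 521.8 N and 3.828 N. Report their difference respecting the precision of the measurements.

521.8 N − 3.828 N = 517.972 N.
Addition/subtraction keeps the fewest decimal places: 521.8 → 1 decimal place, 3.828 → 3 decimal places; limit is 1.
Rounded to 1 decimal place: 518.0 N.

518.0 N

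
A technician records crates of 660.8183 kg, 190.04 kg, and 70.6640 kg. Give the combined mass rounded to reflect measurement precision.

921.52 kg

660.8183 kg + 190.04 kg + 70.6640 kg = 921.5223 kg.
Addition/subtraction keeps the fewest decimal places: 660.8183 → 4 decimal places, 190.04 → 2 decimal places, 70.6640 → 4 decimal places; limit is 2.
Rounded to 2 decimal places: 921.52 kg.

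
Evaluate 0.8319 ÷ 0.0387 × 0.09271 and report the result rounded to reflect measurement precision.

0.8319 ÷ 0.0387 × 0.09271 = 1.99290565891…
Multiplication/division keeps the fewest significant figures: 0.8319 → 4 s.f., 0.0387 → 3 s.f., 0.09271 → 4 s.f.; limit is 3.
Rounded to 3 significant figures: 1.99.

1.99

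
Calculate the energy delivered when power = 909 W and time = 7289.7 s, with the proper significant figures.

energy delivered = 909 W × 7289.7 s = 6626337.3 J.
909 has 3 significant figures; 7289.7 has 5.
Division/multiplication keeps the fewest: 3 significant figures.
Rounded: 6.63 × 10⁶ J.

6.63 × 10⁶ J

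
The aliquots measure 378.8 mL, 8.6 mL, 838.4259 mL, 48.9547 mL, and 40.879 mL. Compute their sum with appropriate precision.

378.8 mL + 8.6 mL + 838.4259 mL + 48.9547 mL + 40.879 mL = 1315.6596 mL.
Addition/subtraction keeps the fewest decimal places: 378.8 → 1 decimal place, 8.6 → 1 decimal place, 838.4259 → 4 decimal places, 48.9547 → 4 decimal places, 40.879 → 3 decimal places; limit is 1.
Rounded to 1 decimal place: 1315.7 mL.

1315.7 mL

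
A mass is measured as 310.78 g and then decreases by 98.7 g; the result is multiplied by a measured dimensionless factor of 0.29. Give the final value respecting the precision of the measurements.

310.78 g − 98.7 g = 212.08 g; the difference is limited to 1 decimal place (4 s.f.).
Carrying full precision, 212.08 × 0.29 = 61.5032 g; 0.29 has 2 s.f., so the result keeps min(4, 2) = 2 s.f.
Rounded to 2 significant figures: 62 g.

62 g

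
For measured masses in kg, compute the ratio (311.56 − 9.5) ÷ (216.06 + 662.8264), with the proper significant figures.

0.3437

311.56 − 9.5 = 302.06, limited to 1 d.p. → 4 s.f.; 216.06 + 662.8264 = 878.8864, limited to 2 d.p. → 5 s.f.
Carrying full precision, 302.06 ÷ 878.8864 = 0.343684917641…; keep min(4, 5) = 4 s.f.
Rounded to 4 significant figures: 0.3437.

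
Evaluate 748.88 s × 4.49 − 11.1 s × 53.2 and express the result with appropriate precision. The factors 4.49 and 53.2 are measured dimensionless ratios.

748.88 × 4.49 = 3362.4712 → 3.36 × 10³ s (3 s.f., last digit at the 10^1 place).
11.1 × 53.2 = 590.52 → 591 s (3 s.f., last digit at the 10^0 place).
Difference: 2771.9512 s; keep the coarser place, 10^1.
Result: 2.77 × 10³ s.

2.77 × 10³ s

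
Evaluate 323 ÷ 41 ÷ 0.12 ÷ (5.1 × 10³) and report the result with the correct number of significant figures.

323 ÷ 41 ÷ 0.12 ÷ (5.1 × 10³) = 0.0128726287263…
Multiplication/division keeps the fewest significant figures: 323 → 3 s.f., 41 → 2 s.f., 0.12 → 2 s.f., 5.1 × 10³ → 2 s.f.; limit is 2.
Rounded to 2 significant figures: 0.013.

0.013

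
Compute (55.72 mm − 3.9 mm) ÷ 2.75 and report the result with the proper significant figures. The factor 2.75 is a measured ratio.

55.72 mm − 3.9 mm = 51.82 mm; the difference is limited to 1 decimal place (3 s.f.).
Carrying full precision, 51.82 ÷ 2.75 = 18.8436363636… mm; 2.75 has 3 s.f., so the result keeps min(3, 3) = 3 s.f.
Rounded to 3 significant figures: 18.8 mm.

18.8 mm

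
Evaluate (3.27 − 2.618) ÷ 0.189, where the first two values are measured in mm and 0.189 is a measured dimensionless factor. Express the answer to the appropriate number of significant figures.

3.27 mm − 2.618 mm = 0.652 mm; the difference is limited to 2 decimal places (2 s.f.).
Carrying full precision, 0.652 ÷ 0.189 = 3.44973544974… mm; 0.189 has 3 s.f., so the result keeps min(2, 3) = 2 s.f.
Rounded to 2 significant figures: 3.4 mm.

3.4 mm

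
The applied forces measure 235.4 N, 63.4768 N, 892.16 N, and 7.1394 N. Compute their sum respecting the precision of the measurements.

235.4 N + 63.4768 N + 892.16 N + 7.1394 N = 1198.1762 N.
Addition/subtraction keeps the fewest decimal places: 235.4 → 1 decimal place, 63.4768 → 4 decimal places, 892.16 → 2 decimal places, 7.1394 → 4 decimal places; limit is 1.
Rounded to 1 decimal place: 1198.2 N.

1198.2 N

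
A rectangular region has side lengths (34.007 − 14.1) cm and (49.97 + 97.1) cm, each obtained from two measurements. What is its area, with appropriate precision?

2.93 × 10^3 cm²

34.007 − 14.1 = 19.907, limited to 1 d.p. → 3 s.f.; 49.97 + 97.1 = 147.07, limited to 1 d.p. → 4 s.f.
Carrying full precision, 19.907 × 147.07 = 2927.72249; keep min(3, 4) = 3 s.f.
Rounded to 3 significant figures: 2.93 × 10^3 cm².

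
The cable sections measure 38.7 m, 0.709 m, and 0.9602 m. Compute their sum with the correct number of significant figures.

38.7 m + 0.709 m + 0.9602 m = 40.3692 m.
Addition/subtraction keeps the fewest decimal places: 38.7 → 1 decimal place, 0.709 → 3 decimal places, 0.9602 → 4 decimal places; limit is 1.
Rounded to 1 decimal place: 40.4 m.

40.4 m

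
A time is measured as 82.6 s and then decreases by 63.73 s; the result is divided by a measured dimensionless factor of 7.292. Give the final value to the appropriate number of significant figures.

2.59 s

82.6 s − 63.73 s = 18.87 s; the difference is limited to 1 decimal place (3 s.f.).
Carrying full precision, 18.87 ÷ 7.292 = 2.58776741635… s; 7.292 has 4 s.f., so the result keeps min(3, 4) = 3 s.f.
Rounded to 3 significant figures: 2.59 s.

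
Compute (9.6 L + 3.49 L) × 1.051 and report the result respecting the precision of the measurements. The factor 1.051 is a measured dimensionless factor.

9.6 L + 3.49 L = 13.09 L; the sum is limited to 1 decimal place (3 s.f.).
Carrying full precision, 13.09 × 1.051 = 13.75759 L; 1.051 has 4 s.f., so the result keeps min(3, 4) = 3 s.f.
Rounded to 3 significant figures: 13.8 L.

13.8 L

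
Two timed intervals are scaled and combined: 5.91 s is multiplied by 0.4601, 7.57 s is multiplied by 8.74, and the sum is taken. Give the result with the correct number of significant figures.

68.9 s

5.91 × 0.4601 = 2.719191 → 2.72 s (3 s.f., last digit at the 10^-2 place).
7.57 × 8.74 = 66.1618 → 66.2 s (3 s.f., last digit at the 10^-1 place).
Sum: 68.880991 s; keep the coarser place, 10^-1.
Result: 68.9 s.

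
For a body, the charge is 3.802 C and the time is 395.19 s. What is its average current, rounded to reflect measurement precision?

0.009621 A

average current = 3.802 C ÷ 395.19 s = 0.00962068878261… A.
3.802 has 4 significant figures; 395.19 has 5.
Division/multiplication keeps the fewest: 4 significant figures.
Rounded: 0.009621 A.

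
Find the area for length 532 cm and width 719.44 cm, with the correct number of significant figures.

area = 532 cm × 719.44 cm = 382742.08 cm².
532 has 3 significant figures; 719.44 has 5.
Division/multiplication keeps the fewest: 3 significant figures.
Rounded: 3.83 × 10^5 cm².

3.83 × 10^5 cm²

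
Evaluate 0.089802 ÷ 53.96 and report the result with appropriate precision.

0.001664

0.089802 ÷ 53.96 = 0.00166423276501…
Multiplication/division keeps the fewest significant figures: 0.089802 → 5 s.f., 53.96 → 4 s.f.; limit is 4.
Rounded to 4 significant figures: 0.001664.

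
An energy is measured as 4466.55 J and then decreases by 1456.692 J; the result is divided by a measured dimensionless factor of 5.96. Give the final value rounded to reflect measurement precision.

4466.55 J − 1456.692 J = 3009.858 J; the difference is limited to 2 decimal places (6 s.f.).
Carrying full precision, 3009.858 ÷ 5.96 = 505.009731544… J; 5.96 has 3 s.f., so the result keeps min(6, 3) = 3 s.f.
Rounded to 3 significant figures: 505 J.

505 J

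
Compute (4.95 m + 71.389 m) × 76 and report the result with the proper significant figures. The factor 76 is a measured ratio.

5.8 × 10^3 m

4.95 m + 71.389 m = 76.339 m; the sum is limited to 2 decimal places (4 s.f.).
Carrying full precision, 76.339 × 76 = 5801.764 m; 76 has 2 s.f., so the result keeps min(4, 2) = 2 s.f.
Rounded to 2 significant figures: 5.8 × 10^3 m.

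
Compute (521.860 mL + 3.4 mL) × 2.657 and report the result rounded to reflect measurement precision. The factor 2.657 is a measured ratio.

521.860 mL + 3.4 mL = 525.260 mL; the sum is limited to 1 decimal place (4 s.f.).
Carrying full precision, 525.260 × 2.657 = 1395.61582 mL; 2.657 has 4 s.f., so the result keeps min(4, 4) = 4 s.f.
Rounded to 4 significant figures: 1396 mL.

1396 mL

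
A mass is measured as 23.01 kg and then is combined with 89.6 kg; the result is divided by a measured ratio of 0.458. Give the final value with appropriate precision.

2.46 × 10^2 kg

23.01 kg + 89.6 kg = 112.61 kg; the sum is limited to 1 decimal place (4 s.f.).
Carrying full precision, 112.61 ÷ 0.458 = 245.873362445… kg; 0.458 has 3 s.f., so the result keeps min(4, 3) = 3 s.f.
Rounded to 3 significant figures: 2.46 × 10^2 kg.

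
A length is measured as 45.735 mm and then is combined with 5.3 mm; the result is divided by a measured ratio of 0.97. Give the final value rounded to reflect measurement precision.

53 mm

45.735 mm + 5.3 mm = 51.035 mm; the sum is limited to 1 decimal place (3 s.f.).
Carrying full precision, 51.035 ÷ 0.97 = 52.6134020619… mm; 0.97 has 2 s.f., so the result keeps min(3, 2) = 2 s.f.
Rounded to 2 significant figures: 53 mm.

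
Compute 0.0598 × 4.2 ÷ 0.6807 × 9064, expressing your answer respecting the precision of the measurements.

3.3 × 10³

0.0598 × 4.2 ÷ 0.6807 × 9064 = 3344.37232261…
Multiplication/division keeps the fewest significant figures: 0.0598 → 3 s.f., 4.2 → 2 s.f., 0.6807 → 4 s.f., 9064 → 4 s.f.; limit is 2.
Rounded to 2 significant figures: 3.3 × 10³.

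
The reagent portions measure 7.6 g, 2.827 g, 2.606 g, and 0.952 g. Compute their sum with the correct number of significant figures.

7.6 g + 2.827 g + 2.606 g + 0.952 g = 13.985 g.
Addition/subtraction keeps the fewest decimal places: 7.6 → 1 decimal place, 2.827 → 3 decimal places, 2.606 → 3 decimal places, 0.952 → 3 decimal places; limit is 1.
Rounded to 1 decimal place: 14.0 g.

14.0 g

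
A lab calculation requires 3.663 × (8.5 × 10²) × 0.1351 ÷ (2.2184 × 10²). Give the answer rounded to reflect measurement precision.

3.663 × (8.5 × 10²) × 0.1351 ÷ (2.2184 × 10²) = 1.89614409034…
Multiplication/division keeps the fewest significant figures: 3.663 → 4 s.f., 8.5 × 10² → 2 s.f., 0.1351 → 4 s.f., 2.2184 × 10² → 5 s.f.; limit is 2.
Rounded to 2 significant figures: 1.9.

1.9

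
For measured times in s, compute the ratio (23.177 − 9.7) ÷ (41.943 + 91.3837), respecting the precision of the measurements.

0.101

23.177 − 9.7 = 13.477, limited to 1 d.p. → 3 s.f.; 41.943 + 91.3837 = 133.3267, limited to 3 d.p. → 6 s.f.
Carrying full precision, 13.477 ÷ 133.3267 = 0.101082528856…; keep min(3, 6) = 3 s.f.
Rounded to 3 significant figures: 0.101.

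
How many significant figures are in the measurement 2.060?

4

2.060: trailing zeros after a decimal point are significant; zeros between nonzero digits are significant.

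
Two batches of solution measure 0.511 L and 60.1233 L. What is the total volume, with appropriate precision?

60.634 L

0.511 L + 60.1233 L = 60.6343 L.
Addition/subtraction keeps the fewest decimal places: 0.511 → 3 decimal places, 60.1233 → 4 decimal places; limit is 3.
Rounded to 3 decimal places: 60.634 L.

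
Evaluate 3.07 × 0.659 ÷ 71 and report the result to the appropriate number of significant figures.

0.028

3.07 × 0.659 ÷ 71 = 0.0284947887324…
Multiplication/division keeps the fewest significant figures: 3.07 → 3 s.f., 0.659 → 3 s.f., 71 → 2 s.f.; limit is 2.
Rounded to 2 significant figures: 0.028.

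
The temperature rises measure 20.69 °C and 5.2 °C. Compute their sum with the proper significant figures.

25.9 °C

20.69 °C + 5.2 °C = 25.89 °C.
Addition/subtraction keeps the fewest decimal places: 20.69 → 2 decimal places, 5.2 → 1 decimal place; limit is 1.
Rounded to 1 decimal place: 25.9 °C.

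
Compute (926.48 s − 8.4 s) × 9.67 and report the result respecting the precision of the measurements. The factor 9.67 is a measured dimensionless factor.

926.48 s − 8.4 s = 918.08 s; the difference is limited to 1 decimal place (4 s.f.).
Carrying full precision, 918.08 × 9.67 = 8877.8336 s; 9.67 has 3 s.f., so the result keeps min(4, 3) = 3 s.f.
Rounded to 3 significant figures: 8.88 × 10^3 s.

8.88 × 10^3 s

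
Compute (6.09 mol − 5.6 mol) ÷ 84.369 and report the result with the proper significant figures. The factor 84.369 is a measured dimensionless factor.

0.006 mol

6.09 mol − 5.6 mol = 0.49 mol; the difference is limited to 1 decimal place (1 s.f.).
Carrying full precision, 0.49 ÷ 84.369 = 0.00580782040797… mol; 84.369 has 5 s.f., so the result keeps min(1, 5) = 1 s.f.
Rounded to 1 significant figure: 0.006 mol.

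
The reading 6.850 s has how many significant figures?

6.850: trailing zeros after a decimal point are significant.

4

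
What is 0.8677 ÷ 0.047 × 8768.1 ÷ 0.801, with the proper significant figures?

0.8677 ÷ 0.047 × 8768.1 ÷ 0.801 = 202089.950594…
Multiplication/division keeps the fewest significant figures: 0.8677 → 4 s.f., 0.047 → 2 s.f., 8768.1 → 5 s.f., 0.801 → 3 s.f.; limit is 2.
Rounded to 2 significant figures: 2.0 × 10^5.

2.0 × 10^5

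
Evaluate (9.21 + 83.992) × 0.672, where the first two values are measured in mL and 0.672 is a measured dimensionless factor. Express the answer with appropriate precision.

62.6 mL

9.21 mL + 83.992 mL = 93.202 mL; the sum is limited to 2 decimal places (4 s.f.).
Carrying full precision, 93.202 × 0.672 = 62.631744 mL; 0.672 has 3 s.f., so the result keeps min(4, 3) = 3 s.f.
Rounded to 3 significant figures: 62.6 mL.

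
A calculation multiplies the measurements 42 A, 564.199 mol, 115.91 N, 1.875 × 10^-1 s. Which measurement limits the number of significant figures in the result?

42 A → 2 s.f.; 564.199 mol → 6 s.f.; 115.91 N → 5 s.f.; 1.875 × 10^-1 s → 4 s.f.
The fewest is 2 significant figures, from 42 A.

42 A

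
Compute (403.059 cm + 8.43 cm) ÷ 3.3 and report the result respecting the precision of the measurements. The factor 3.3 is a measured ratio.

403.059 cm + 8.43 cm = 411.489 cm; the sum is limited to 2 decimal places (5 s.f.).
Carrying full precision, 411.489 ÷ 3.3 = 124.693636364… cm; 3.3 has 2 s.f., so the result keeps min(5, 2) = 2 s.f.
Rounded to 2 significant figures: 1.2 × 10^2 cm.

1.2 × 10^2 cm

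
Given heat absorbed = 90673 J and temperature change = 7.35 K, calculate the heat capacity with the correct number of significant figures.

1.23 × 10^4 J/K

heat capacity = 90673 J ÷ 7.35 K = 12336.462585… J/K.
90673 has 5 significant figures; 7.35 has 3.
Division/multiplication keeps the fewest: 3 significant figures.
Rounded: 1.23 × 10^4 J/K.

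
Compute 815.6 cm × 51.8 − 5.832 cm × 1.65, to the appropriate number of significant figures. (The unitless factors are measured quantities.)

4.22 × 10^4 cm

815.6 × 51.8 = 42248.08 → 4.22 × 10^4 cm (3 s.f., last digit at the 10^2 place).
5.832 × 1.65 = 9.6228 → 9.62 cm (3 s.f., last digit at the 10^-2 place).
Difference: 42238.4572 cm; keep the coarser place, 10^2.
Result: 4.22 × 10^4 cm.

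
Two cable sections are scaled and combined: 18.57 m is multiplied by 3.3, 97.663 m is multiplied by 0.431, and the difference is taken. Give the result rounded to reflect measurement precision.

19 m

18.57 × 3.3 = 61.281 → 61 m (2 s.f., last digit at the 10^0 place).
97.663 × 0.431 = 42.092753 → 42.1 m (3 s.f., last digit at the 10^-1 place).
Difference: 19.188247 m; keep the coarser place, 10^0.
Result: 19 m.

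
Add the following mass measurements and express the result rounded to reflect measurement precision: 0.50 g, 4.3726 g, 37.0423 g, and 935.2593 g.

0.50 g + 4.3726 g + 37.0423 g + 935.2593 g = 977.1742 g.
Addition/subtraction keeps the fewest decimal places: 0.50 → 2 decimal places, 4.3726 → 4 decimal places, 37.0423 → 4 decimal places, 935.2593 → 4 decimal places; limit is 2.
Rounded to 2 decimal places: 977.17 g.

977.17 g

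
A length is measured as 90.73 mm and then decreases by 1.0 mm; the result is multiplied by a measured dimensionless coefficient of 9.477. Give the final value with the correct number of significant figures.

90.73 mm − 1.0 mm = 89.73 mm; the difference is limited to 1 decimal place (3 s.f.).
Carrying full precision, 89.73 × 9.477 = 850.37121 mm; 9.477 has 4 s.f., so the result keeps min(3, 4) = 3 s.f.
Rounded to 3 significant figures: 8.50 × 10² mm.

8.50 × 10² mm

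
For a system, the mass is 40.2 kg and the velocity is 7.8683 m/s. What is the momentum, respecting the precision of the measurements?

316 kg·m/s

momentum = 40.2 kg × 7.8683 m/s = 316.30566 kg·m/s.
40.2 has 3 significant figures; 7.8683 has 5.
Division/multiplication keeps the fewest: 3 significant figures.
Rounded: 316 kg·m/s.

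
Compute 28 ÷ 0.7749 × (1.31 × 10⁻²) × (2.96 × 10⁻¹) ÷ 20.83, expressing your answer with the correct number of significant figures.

28 ÷ 0.7749 × (1.31 × 10⁻²) × (2.96 × 10⁻¹) ÷ 20.83 = 0.00672645292624…
Multiplication/division keeps the fewest significant figures: 28 → 2 s.f., 0.7749 → 4 s.f., 1.31 × 10⁻² → 3 s.f., 2.96 × 10⁻¹ → 3 s.f., 20.83 → 4 s.f.; limit is 2.
Rounded to 2 significant figures: 6.7 × 10⁻³.

6.7 × 10⁻³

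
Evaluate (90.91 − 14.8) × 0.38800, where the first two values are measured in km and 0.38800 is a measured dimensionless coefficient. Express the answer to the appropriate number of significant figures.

29.5 km

90.91 km − 14.8 km = 76.11 km; the difference is limited to 1 decimal place (3 s.f.).
Carrying full precision, 76.11 × 0.38800 = 29.53068 km; 0.38800 has 5 s.f., so the result keeps min(3, 5) = 3 s.f.
Rounded to 3 significant figures: 29.5 km.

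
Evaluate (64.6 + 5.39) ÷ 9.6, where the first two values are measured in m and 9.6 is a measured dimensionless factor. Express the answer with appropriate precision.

7.3 m

64.6 m + 5.39 m = 69.99 m; the sum is limited to 1 decimal place (3 s.f.).
Carrying full precision, 69.99 ÷ 9.6 = 7.290625 m; 9.6 has 2 s.f., so the result keeps min(3, 2) = 2 s.f.
Rounded to 2 significant figures: 7.3 m.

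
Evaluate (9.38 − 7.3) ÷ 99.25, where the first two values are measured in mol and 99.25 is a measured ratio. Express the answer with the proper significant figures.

0.021 mol

9.38 mol − 7.3 mol = 2.08 mol; the difference is limited to 1 decimal place (2 s.f.).
Carrying full precision, 2.08 ÷ 99.25 = 0.0209571788413… mol; 99.25 has 4 s.f., so the result keeps min(2, 4) = 2 s.f.
Rounded to 2 significant figures: 0.021 mol.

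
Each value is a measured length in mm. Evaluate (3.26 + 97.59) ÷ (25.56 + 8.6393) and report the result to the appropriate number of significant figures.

2.949

3.26 + 97.59 = 100.85, limited to 2 d.p. → 5 s.f.; 25.56 + 8.6393 = 34.1993, limited to 2 d.p. → 4 s.f.
Carrying full precision, 100.85 ÷ 34.1993 = 2.94889076677…; keep min(5, 4) = 4 s.f.
Rounded to 4 significant figures: 2.949.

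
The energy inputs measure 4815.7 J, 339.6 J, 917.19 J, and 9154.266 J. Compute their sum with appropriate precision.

15226.8 J

4815.7 J + 339.6 J + 917.19 J + 9154.266 J = 15226.756 J.
Addition/subtraction keeps the fewest decimal places: 4815.7 → 1 decimal place, 339.6 → 1 decimal place, 917.19 → 2 decimal places, 9154.266 → 3 decimal places; limit is 1.
Rounded to 1 decimal place: 15226.8 J.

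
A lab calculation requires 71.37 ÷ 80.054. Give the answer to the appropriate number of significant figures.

0.8915

71.37 ÷ 80.054 = 0.891523221825…
Multiplication/division keeps the fewest significant figures: 71.37 → 4 s.f., 80.054 → 5 s.f.; limit is 4.
Rounded to 4 significant figures: 0.8915.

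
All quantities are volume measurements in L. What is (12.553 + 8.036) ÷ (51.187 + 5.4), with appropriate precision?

12.553 + 8.036 = 20.589, limited to 3 d.p. → 5 s.f.; 51.187 + 5.4 = 56.587, limited to 1 d.p. → 3 s.f.
Carrying full precision, 20.589 ÷ 56.587 = 0.363846819941…; keep min(5, 3) = 3 s.f.
Rounded to 3 significant figures: 0.364.

0.364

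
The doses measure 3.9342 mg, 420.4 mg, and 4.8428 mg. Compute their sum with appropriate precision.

429.2 mg

3.9342 mg + 420.4 mg + 4.8428 mg = 429.1770 mg.
Addition/subtraction keeps the fewest decimal places: 3.9342 → 4 decimal places, 420.4 → 1 decimal place, 4.8428 → 4 decimal places; limit is 1.
Rounded to 1 decimal place: 429.2 mg.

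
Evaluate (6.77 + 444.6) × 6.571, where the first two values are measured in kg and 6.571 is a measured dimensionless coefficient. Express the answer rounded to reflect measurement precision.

2966 kg

6.77 kg + 444.6 kg = 451.37 kg; the sum is limited to 1 decimal place (4 s.f.).
Carrying full precision, 451.37 × 6.571 = 2965.95227 kg; 6.571 has 4 s.f., so the result keeps min(4, 4) = 4 s.f.
Rounded to 4 significant figures: 2966 kg.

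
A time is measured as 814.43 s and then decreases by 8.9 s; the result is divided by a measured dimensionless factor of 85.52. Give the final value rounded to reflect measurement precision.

9.419 s

814.43 s − 8.9 s = 805.53 s; the difference is limited to 1 decimal place (4 s.f.).
Carrying full precision, 805.53 ÷ 85.52 = 9.41920018709… s; 85.52 has 4 s.f., so the result keeps min(4, 4) = 4 s.f.
Rounded to 4 significant figures: 9.419 s.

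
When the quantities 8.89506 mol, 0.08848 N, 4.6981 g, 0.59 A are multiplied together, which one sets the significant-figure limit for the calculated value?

8.89506 mol → 6 s.f.; 0.08848 N → 4 s.f.; 4.6981 g → 5 s.f.; 0.59 A → 2 s.f.
The fewest is 2 significant figures, from 0.59 A.

0.59 A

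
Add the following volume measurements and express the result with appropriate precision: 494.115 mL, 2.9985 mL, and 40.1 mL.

537.2 mL

494.115 mL + 2.9985 mL + 40.1 mL = 537.2135 mL.
Addition/subtraction keeps the fewest decimal places: 494.115 → 3 decimal places, 2.9985 → 4 decimal places, 40.1 → 1 decimal place; limit is 1.
Rounded to 1 decimal place: 537.2 mL.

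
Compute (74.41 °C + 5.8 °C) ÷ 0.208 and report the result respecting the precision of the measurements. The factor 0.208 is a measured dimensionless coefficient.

386 °C

74.41 °C + 5.8 °C = 80.21 °C; the sum is limited to 1 decimal place (3 s.f.).
Carrying full precision, 80.21 ÷ 0.208 = 385.625 °C; 0.208 has 3 s.f., so the result keeps min(3, 3) = 3 s.f.
Rounded to 3 significant figures: 386 °C.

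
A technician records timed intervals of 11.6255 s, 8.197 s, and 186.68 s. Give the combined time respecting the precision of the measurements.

11.6255 s + 8.197 s + 186.68 s = 206.5025 s.
Addition/subtraction keeps the fewest decimal places: 11.6255 → 4 decimal places, 8.197 → 3 decimal places, 186.68 → 2 decimal places; limit is 2.
Rounded to 2 decimal places: 206.50 s.

206.50 s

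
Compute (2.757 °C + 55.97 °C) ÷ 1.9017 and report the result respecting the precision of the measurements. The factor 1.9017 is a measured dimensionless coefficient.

2.757 °C + 55.97 °C = 58.727 °C; the sum is limited to 2 decimal places (4 s.f.).
Carrying full precision, 58.727 ÷ 1.9017 = 30.8813167166… °C; 1.9017 has 5 s.f., so the result keeps min(4, 5) = 4 s.f.
Rounded to 4 significant figures: 30.88 °C.

30.88 °C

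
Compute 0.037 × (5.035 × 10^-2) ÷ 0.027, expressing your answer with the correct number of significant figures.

0.037 × (5.035 × 10^-2) ÷ 0.027 = 0.0689981481481…
Multiplication/division keeps the fewest significant figures: 0.037 → 2 s.f., 5.035 × 10^-2 → 4 s.f., 0.027 → 2 s.f.; limit is 2.
Rounded to 2 significant figures: 0.069.

0.069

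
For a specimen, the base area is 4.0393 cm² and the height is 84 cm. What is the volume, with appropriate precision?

volume = 4.0393 cm² × 84 cm = 339.3012 cm³.
4.0393 has 5 significant figures; 84 has 2.
Division/multiplication keeps the fewest: 2 significant figures.
Rounded: 3.4 × 10² cm³.

3.4 × 10² cm³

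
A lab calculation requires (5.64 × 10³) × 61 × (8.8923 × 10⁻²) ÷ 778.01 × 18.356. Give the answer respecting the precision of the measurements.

7.2 × 10²

(5.64 × 10³) × 61 × (8.8923 × 10⁻²) ÷ 778.01 × 18.356 = 721.798399886…
Multiplication/division keeps the fewest significant figures: 5.64 × 10³ → 3 s.f., 61 → 2 s.f., 8.8923 × 10⁻² → 5 s.f., 778.01 → 5 s.f., 18.356 → 5 s.f.; limit is 2.
Rounded to 2 significant figures: 7.2 × 10².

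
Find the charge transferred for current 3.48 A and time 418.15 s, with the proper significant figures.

1.46 × 10^3 C

charge transferred = 3.48 A × 418.15 s = 1455.162 C.
3.48 has 3 significant figures; 418.15 has 5.
Division/multiplication keeps the fewest: 3 significant figures.
Rounded: 1.46 × 10^3 C.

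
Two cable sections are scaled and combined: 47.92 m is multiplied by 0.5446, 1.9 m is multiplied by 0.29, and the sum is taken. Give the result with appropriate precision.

47.92 × 0.5446 = 26.097232 → 26.10 m (4 s.f., last digit at the 10^-2 place).
1.9 × 0.29 = 0.551 → 0.55 m (2 s.f., last digit at the 10^-2 place).
Sum: 26.648232 m; keep the coarser place, 10^-2.
Result: 26.65 m.

26.65 m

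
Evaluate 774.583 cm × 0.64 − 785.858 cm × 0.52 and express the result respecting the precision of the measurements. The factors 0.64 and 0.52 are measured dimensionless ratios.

9 × 10¹ cm

774.583 × 0.64 = 495.73312 → 5.0 × 10² cm (2 s.f., last digit at the 10^1 place).
785.858 × 0.52 = 408.64616 → 4.1 × 10² cm (2 s.f., last digit at the 10^1 place).
Difference: 87.08696 cm; keep the coarser place, 10^1.
Result: 9 × 10¹ cm.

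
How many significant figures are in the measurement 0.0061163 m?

5

0.0061163: leading zeros are not significant.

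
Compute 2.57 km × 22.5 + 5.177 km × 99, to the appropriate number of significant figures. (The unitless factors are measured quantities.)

2.57 × 22.5 = 57.825 → 57.8 km (3 s.f., last digit at the 10^-1 place).
5.177 × 99 = 512.523 → 5.1 × 10^2 km (2 s.f., last digit at the 10^1 place).
Sum: 570.348 km; keep the coarser place, 10^1.
Result: 5.7 × 10^2 km.

5.7 × 10^2 km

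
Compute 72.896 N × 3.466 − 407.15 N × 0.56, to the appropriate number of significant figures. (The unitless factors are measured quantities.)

72.896 × 3.466 = 252.657536 → 252.7 N (4 s.f., last digit at the 10^-1 place).
407.15 × 0.56 = 228.004 → 2.3 × 10² N (2 s.f., last digit at the 10^1 place).
Difference: 24.653536 N; keep the coarser place, 10^1.
Result: 2 × 10¹ N.

2 × 10¹ N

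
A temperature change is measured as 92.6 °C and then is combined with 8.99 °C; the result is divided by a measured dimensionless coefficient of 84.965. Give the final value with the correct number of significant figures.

92.6 °C + 8.99 °C = 101.59 °C; the sum is limited to 1 decimal place (4 s.f.).
Carrying full precision, 101.59 ÷ 84.965 = 1.1956688048… °C; 84.965 has 5 s.f., so the result keeps min(4, 5) = 4 s.f.
Rounded to 4 significant figures: 1.196 °C.

1.196 °C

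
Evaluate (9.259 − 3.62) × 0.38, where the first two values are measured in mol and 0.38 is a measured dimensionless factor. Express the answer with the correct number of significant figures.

9.259 mol − 3.62 mol = 5.639 mol; the difference is limited to 2 decimal places (3 s.f.).
Carrying full precision, 5.639 × 0.38 = 2.14282 mol; 0.38 has 2 s.f., so the result keeps min(3, 2) = 2 s.f.
Rounded to 2 significant figures: 2.1 mol.

2.1 mol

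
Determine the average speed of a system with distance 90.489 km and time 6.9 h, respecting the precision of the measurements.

13 km/h

average speed = 90.489 km ÷ 6.9 h = 13.1143478261… km/h.
90.489 has 5 significant figures; 6.9 has 2.
Division/multiplication keeps the fewest: 2 significant figures.
Rounded: 13 km/h.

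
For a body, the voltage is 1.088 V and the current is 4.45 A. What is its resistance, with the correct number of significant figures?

resistance = 1.088 V ÷ 4.45 A = 0.244494382022… Ω.
1.088 has 4 significant figures; 4.45 has 3.
Division/multiplication keeps the fewest: 3 significant figures.
Rounded: 0.244 Ω.

0.244 Ω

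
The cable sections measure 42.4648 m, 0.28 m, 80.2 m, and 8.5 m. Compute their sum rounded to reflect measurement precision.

131.4 m

42.4648 m + 0.28 m + 80.2 m + 8.5 m = 131.4448 m.
Addition/subtraction keeps the fewest decimal places: 42.4648 → 4 decimal places, 0.28 → 2 decimal places, 80.2 → 1 decimal place, 8.5 → 1 decimal place; limit is 1.
Rounded to 1 decimal place: 131.4 m.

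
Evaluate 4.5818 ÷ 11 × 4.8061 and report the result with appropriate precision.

2.0

4.5818 ÷ 11 × 4.8061 = 2.00187172545…
Multiplication/division keeps the fewest significant figures: 4.5818 → 5 s.f., 11 → 2 s.f., 4.8061 → 5 s.f.; limit is 2.
Rounded to 2 significant figures: 2.0.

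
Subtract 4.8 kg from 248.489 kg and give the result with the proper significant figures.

243.7 kg

248.489 kg − 4.8 kg = 243.689 kg.
Addition/subtraction keeps the fewest decimal places: 248.489 → 3 decimal places, 4.8 → 1 decimal place; limit is 1.
Rounded to 1 decimal place: 243.7 kg.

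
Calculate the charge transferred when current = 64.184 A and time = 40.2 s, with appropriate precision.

charge transferred = 64.184 A × 40.2 s = 2580.1968 C.
64.184 has 5 significant figures; 40.2 has 3.
Division/multiplication keeps the fewest: 3 significant figures.
Rounded: 2.58 × 10³ C.

2.58 × 10³ C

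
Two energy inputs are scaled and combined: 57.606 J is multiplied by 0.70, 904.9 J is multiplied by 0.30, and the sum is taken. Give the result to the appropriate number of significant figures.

57.606 × 0.70 = 40.3242 → 40. J (2 s.f., last digit at the 10^0 place).
904.9 × 0.30 = 271.47 → 2.7 × 10² J (2 s.f., last digit at the 10^1 place).
Sum: 311.7942 J; keep the coarser place, 10^1.
Result: 3.1 × 10² J.

3.1 × 10² J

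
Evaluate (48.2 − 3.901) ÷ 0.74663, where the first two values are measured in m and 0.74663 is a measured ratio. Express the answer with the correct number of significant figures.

48.2 m − 3.901 m = 44.299 m; the difference is limited to 1 decimal place (3 s.f.).
Carrying full precision, 44.299 ÷ 0.74663 = 59.3319314788… m; 0.74663 has 5 s.f., so the result keeps min(3, 5) = 3 s.f.
Rounded to 3 significant figures: 59.3 m.

59.3 m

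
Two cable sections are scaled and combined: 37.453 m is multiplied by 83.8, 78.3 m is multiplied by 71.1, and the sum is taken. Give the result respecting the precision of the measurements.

8.71 × 10^3 m

37.453 × 83.8 = 3138.5614 → 3.14 × 10^3 m (3 s.f., last digit at the 10^1 place).
78.3 × 71.1 = 5567.13 → 5.57 × 10^3 m (3 s.f., last digit at the 10^1 place).
Sum: 8705.6914 m; keep the coarser place, 10^1.
Result: 8.71 × 10^3 m.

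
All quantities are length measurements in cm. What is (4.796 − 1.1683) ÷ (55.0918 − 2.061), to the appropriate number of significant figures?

0.06841

4.796 − 1.1683 = 3.6277, limited to 3 d.p. → 4 s.f.; 55.0918 − 2.061 = 53.0308, limited to 3 d.p. → 5 s.f.
Carrying full precision, 3.6277 ÷ 53.0308 = 0.0684074160676…; keep min(4, 5) = 4 s.f.
Rounded to 4 significant figures: 0.06841.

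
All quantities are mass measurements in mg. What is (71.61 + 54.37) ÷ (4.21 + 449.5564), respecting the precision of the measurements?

71.61 + 54.37 = 125.98, limited to 2 d.p. → 5 s.f.; 4.21 + 449.5564 = 453.7664, limited to 2 d.p. → 5 s.f.
Carrying full precision, 125.98 ÷ 453.7664 = 0.277631838761…; keep min(5, 5) = 5 s.f.
Rounded to 5 significant figures: 0.27763.

0.27763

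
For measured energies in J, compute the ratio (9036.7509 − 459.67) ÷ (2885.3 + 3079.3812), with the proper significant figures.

9036.7509 − 459.67 = 8577.0809, limited to 2 d.p. → 6 s.f.; 2885.3 + 3079.3812 = 5964.6812, limited to 1 d.p. → 5 s.f.
Carrying full precision, 8577.0809 ÷ 5964.6812 = 1.43797809345…; keep min(6, 5) = 5 s.f.
Rounded to 5 significant figures: 1.4380.

1.4380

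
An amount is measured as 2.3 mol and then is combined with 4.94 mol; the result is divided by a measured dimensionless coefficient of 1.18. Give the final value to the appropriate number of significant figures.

2.3 mol + 4.94 mol = 7.24 mol; the sum is limited to 1 decimal place (2 s.f.).
Carrying full precision, 7.24 ÷ 1.18 = 6.13559322034… mol; 1.18 has 3 s.f., so the result keeps min(2, 3) = 2 s.f.
Rounded to 2 significant figures: 6.1 mol.

6.1 mol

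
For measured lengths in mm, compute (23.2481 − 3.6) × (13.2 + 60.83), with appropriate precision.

23.2481 − 3.6 = 19.6481, limited to 1 d.p. → 3 s.f.; 13.2 + 60.83 = 74.03, limited to 1 d.p. → 3 s.f.
Carrying full precision, 19.6481 × 74.03 = 1454.548843; keep min(3, 3) = 3 s.f.
Rounded to 3 significant figures: 1.45 × 10^3 mm².

1.45 × 10^3 mm²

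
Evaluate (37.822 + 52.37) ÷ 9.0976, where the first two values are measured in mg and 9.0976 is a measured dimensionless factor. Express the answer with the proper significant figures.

9.914 mg

37.822 mg + 52.37 mg = 90.192 mg; the sum is limited to 2 decimal places (4 s.f.).
Carrying full precision, 90.192 ÷ 9.0976 = 9.91382342596… mg; 9.0976 has 5 s.f., so the result keeps min(4, 5) = 4 s.f.
Rounded to 4 significant figures: 9.914 mg.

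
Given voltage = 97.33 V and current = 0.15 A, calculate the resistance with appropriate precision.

6.5 × 10^2 Ω

resistance = 97.33 V ÷ 0.15 A = 648.866666667… Ω.
97.33 has 4 significant figures; 0.15 has 2.
Division/multiplication keeps the fewest: 2 significant figures.
Rounded: 6.5 × 10^2 Ω.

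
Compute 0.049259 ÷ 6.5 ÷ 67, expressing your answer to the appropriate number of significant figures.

0.049259 ÷ 6.5 ÷ 67 = 0.000113109070034…
Multiplication/division keeps the fewest significant figures: 0.049259 → 5 s.f., 6.5 → 2 s.f., 67 → 2 s.f.; limit is 2.
Rounded to 2 significant figures: 1.1 × 10⁻⁴.

1.1 × 10⁻⁴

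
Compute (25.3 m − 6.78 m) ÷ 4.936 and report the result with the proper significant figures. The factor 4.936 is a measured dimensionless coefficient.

25.3 m − 6.78 m = 18.52 m; the difference is limited to 1 decimal place (3 s.f.).
Carrying full precision, 18.52 ÷ 4.936 = 3.75202593193… m; 4.936 has 4 s.f., so the result keeps min(3, 4) = 3 s.f.
Rounded to 3 significant figures: 3.75 m.

3.75 m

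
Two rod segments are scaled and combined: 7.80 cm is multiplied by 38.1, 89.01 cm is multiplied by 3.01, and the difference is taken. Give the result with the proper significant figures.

29 cm

7.80 × 38.1 = 297.18 → 297 cm (3 s.f., last digit at the 10^0 place).
89.01 × 3.01 = 267.9201 → 268 cm (3 s.f., last digit at the 10^0 place).
Difference: 29.2599 cm; keep the coarser place, 10^0.
Result: 29 cm.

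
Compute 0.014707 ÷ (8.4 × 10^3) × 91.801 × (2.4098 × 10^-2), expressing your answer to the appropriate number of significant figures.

3.9 × 10^-6

0.014707 ÷ (8.4 × 10^3) × 91.801 × (2.4098 × 10^-2) = 0.00000387322938858…
Multiplication/division keeps the fewest significant figures: 0.014707 → 5 s.f., 8.4 × 10^3 → 2 s.f., 91.801 → 5 s.f., 2.4098 × 10^-2 → 5 s.f.; limit is 2.
Rounded to 2 significant figures: 3.9 × 10^-6.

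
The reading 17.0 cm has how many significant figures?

17.0: trailing zeros after a decimal point are significant.

3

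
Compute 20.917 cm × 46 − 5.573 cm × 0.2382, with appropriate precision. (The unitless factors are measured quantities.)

9.6 × 10² cm

20.917 × 46 = 962.182 → 9.6 × 10² cm (2 s.f., last digit at the 10^1 place).
5.573 × 0.2382 = 1.3274886 → 1.327 cm (4 s.f., last digit at the 10^-3 place).
Difference: 960.8545114 cm; keep the coarser place, 10^1.
Result: 9.6 × 10² cm.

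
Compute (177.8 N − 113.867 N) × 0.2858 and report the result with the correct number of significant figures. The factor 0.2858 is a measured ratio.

18.3 N

177.8 N − 113.867 N = 63.933 N; the difference is limited to 1 decimal place (3 s.f.).
Carrying full precision, 63.933 × 0.2858 = 18.2720514 N; 0.2858 has 4 s.f., so the result keeps min(3, 4) = 3 s.f.
Rounded to 3 significant figures: 18.3 N.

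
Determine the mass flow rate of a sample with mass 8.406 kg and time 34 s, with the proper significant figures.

mass flow rate = 8.406 kg ÷ 34 s = 0.247235294118… kg/s.
8.406 has 4 significant figures; 34 has 2.
Division/multiplication keeps the fewest: 2 significant figures.
Rounded: 0.25 kg/s.

0.25 kg/s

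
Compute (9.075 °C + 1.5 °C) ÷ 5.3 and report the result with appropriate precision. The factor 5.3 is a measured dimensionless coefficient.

9.075 °C + 1.5 °C = 10.575 °C; the sum is limited to 1 decimal place (3 s.f.).
Carrying full precision, 10.575 ÷ 5.3 = 1.99528301887… °C; 5.3 has 2 s.f., so the result keeps min(3, 2) = 2 s.f.
Rounded to 2 significant figures: 2.0 °C.

2.0 °C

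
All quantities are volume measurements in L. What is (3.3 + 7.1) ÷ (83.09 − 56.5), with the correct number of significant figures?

0.391

3.3 + 7.1 = 10.4, limited to 1 d.p. → 3 s.f.; 83.09 − 56.5 = 26.59, limited to 1 d.p. → 3 s.f.
Carrying full precision, 10.4 ÷ 26.59 = 0.391124482888…; keep min(3, 3) = 3 s.f.
Rounded to 3 significant figures: 0.391.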